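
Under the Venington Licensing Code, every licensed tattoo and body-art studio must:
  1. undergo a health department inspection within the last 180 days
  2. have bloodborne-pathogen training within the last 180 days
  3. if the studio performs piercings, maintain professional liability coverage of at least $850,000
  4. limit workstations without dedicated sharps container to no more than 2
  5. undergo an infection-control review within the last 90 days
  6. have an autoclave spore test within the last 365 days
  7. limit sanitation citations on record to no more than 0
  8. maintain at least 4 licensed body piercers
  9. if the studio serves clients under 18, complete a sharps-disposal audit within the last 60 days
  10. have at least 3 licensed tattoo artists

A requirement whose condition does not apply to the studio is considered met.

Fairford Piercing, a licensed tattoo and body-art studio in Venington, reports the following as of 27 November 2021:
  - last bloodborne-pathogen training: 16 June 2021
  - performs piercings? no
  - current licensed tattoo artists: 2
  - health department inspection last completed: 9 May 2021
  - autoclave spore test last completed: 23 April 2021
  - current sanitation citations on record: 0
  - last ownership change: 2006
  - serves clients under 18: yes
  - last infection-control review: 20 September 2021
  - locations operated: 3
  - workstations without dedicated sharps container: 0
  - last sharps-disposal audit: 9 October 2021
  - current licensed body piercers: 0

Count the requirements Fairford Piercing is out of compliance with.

1. health department inspection 202 days ago vs limit 180 → not met
2. bloodborne-pathogen training 164 days ago vs limit 180 → met
3. condition 'performs piercings' does not hold → requirement n/a → met
4. workstations without dedicated sharps container 0 ≤ 2 → met
5. infection-control review 68 days ago vs limit 90 → met
6. autoclave spore test 218 days ago vs limit 365 → met
7. sanitation citations on record 0 ≤ 0 → met
8. licensed body piercers 0 < 4 → not met
9. condition 'serves clients under 18' holds; sharps-disposal audit 49 days ago vs limit 60 → met
10. licensed tattoo artists 2 < 3 → not met
Not met: 3 of 10

3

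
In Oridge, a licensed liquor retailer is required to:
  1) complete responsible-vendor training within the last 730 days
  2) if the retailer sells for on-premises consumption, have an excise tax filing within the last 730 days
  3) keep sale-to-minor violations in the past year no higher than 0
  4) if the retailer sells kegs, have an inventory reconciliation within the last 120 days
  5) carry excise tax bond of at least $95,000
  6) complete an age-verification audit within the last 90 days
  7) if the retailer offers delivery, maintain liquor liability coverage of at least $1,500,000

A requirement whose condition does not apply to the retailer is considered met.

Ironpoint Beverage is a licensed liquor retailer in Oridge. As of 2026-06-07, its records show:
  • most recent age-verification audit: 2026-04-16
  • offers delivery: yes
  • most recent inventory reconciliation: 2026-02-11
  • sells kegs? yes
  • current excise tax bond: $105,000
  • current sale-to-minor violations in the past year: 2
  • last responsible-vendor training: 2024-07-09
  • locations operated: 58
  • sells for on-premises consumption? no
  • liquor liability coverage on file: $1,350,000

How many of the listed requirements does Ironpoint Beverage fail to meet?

1. responsible-vendor training 698 days ago vs limit 730 → met
2. condition 'sells for on-premises consumption' does not hold → requirement n/a → met
3. sale-to-minor violations in the past year 2 > 0 → not met
4. condition 'sells kegs' holds; inventory reconciliation 116 days ago vs limit 120 → met
5. excise tax bond $105,000 ≥ $95,000 → met
6. age-verification audit 52 days ago vs limit 90 → met
7. condition 'offers delivery' holds; liquor liability coverage $1,350,000 < $1,500,000 → not met
Not met: 2 of 7

2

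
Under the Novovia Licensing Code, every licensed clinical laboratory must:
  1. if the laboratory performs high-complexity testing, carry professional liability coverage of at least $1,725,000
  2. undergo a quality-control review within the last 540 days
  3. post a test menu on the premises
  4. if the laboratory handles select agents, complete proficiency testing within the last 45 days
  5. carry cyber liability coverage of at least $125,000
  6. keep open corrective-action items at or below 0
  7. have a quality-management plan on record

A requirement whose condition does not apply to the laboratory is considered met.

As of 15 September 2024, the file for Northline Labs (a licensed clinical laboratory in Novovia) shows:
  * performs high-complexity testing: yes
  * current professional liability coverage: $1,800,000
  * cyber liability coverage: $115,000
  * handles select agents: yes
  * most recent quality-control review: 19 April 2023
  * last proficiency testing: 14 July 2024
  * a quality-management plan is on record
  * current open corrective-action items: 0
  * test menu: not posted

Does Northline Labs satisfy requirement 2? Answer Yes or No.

Yes

2. quality-control review 515 days ago vs limit 540 → met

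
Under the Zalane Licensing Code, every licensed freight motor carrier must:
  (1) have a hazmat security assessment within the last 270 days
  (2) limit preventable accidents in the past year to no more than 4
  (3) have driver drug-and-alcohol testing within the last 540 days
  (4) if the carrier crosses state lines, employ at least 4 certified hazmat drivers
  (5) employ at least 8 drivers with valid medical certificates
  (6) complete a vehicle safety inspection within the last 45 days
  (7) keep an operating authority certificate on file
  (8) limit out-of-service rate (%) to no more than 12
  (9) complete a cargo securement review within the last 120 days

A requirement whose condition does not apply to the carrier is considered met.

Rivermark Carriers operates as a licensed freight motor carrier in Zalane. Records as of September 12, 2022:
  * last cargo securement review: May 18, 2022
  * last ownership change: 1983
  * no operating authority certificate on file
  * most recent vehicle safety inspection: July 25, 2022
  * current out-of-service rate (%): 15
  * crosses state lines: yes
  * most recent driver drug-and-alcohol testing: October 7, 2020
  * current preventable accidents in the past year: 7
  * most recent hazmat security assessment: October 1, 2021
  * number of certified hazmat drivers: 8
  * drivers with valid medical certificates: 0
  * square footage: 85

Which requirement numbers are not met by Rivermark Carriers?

1, 2, 3, 5, 6, 7, 8

1. hazmat security assessment 346 days ago vs limit 270 → not met
2. preventable accidents in the past year 7 > 4 → not met
3. driver drug-and-alcohol testing 705 days ago vs limit 540 → not met
4. condition 'crosses state lines' holds; certified hazmat drivers 8 ≥ 4 → met
5. drivers with valid medical certificates 0 < 8 → not met
6. vehicle safety inspection 49 days ago vs limit 45 → not met
7. operating authority certificate absent → not met
8. out-of-service rate (%) 15 > 12 → not met
9. cargo securement review 117 days ago vs limit 120 → met
Not met: 1, 2, 3, 5, 6, 7, 8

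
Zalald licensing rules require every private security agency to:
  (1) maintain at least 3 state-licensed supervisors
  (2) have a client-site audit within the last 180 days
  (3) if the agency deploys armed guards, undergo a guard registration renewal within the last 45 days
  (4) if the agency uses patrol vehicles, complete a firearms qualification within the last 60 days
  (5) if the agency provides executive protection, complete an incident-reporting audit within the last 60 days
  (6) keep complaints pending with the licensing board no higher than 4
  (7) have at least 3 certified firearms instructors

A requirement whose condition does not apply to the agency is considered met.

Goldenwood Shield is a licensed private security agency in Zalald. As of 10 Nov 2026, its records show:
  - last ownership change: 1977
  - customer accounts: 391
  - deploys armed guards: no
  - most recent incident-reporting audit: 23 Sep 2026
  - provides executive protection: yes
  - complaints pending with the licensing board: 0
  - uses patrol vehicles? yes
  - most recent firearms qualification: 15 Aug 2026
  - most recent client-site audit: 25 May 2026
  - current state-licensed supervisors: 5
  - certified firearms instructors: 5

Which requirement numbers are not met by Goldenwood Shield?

4

1. state-licensed supervisors 5 ≥ 3 → met
2. client-site audit 169 days ago vs limit 180 → met
3. condition 'deploys armed guards' does not hold → requirement n/a → met
4. condition 'uses patrol vehicles' holds; firearms qualification 87 days ago vs limit 60 → not met
5. condition 'provides executive protection' holds; incident-reporting audit 48 days ago vs limit 60 → met
6. complaints pending with the licensing board 0 ≤ 4 → met
7. certified firearms instructors 5 ≥ 3 → met
Not met: 4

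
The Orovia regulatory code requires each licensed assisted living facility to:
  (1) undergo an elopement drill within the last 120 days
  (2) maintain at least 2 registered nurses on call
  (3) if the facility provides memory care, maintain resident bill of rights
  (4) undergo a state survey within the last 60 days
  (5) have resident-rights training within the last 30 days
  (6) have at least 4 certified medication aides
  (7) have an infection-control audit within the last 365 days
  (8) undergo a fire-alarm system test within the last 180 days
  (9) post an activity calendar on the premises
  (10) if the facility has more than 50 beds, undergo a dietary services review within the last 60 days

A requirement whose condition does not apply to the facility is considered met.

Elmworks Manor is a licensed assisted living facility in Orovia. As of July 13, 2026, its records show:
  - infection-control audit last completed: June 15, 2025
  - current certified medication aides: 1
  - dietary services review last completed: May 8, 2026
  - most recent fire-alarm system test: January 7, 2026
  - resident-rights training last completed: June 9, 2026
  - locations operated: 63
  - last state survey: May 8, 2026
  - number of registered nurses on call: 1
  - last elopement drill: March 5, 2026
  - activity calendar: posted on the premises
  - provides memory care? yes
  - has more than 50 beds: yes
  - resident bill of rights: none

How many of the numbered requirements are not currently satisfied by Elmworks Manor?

9

1. elopement drill 130 days ago vs limit 120 → not met
2. registered nurses on call 1 < 2 → not met
3. condition 'provides memory care' holds; resident bill of rights absent → not met
4. state survey 66 days ago vs limit 60 → not met
5. resident-rights training 34 days ago vs limit 30 → not met
6. certified medication aides 1 < 4 → not met
7. infection-control audit 393 days ago vs limit 365 → not met
8. fire-alarm system test 187 days ago vs limit 180 → not met
9. activity calendar present → met
10. condition 'has more than 50 beds' holds; dietary services review 66 days ago vs limit 60 → not met
Not met: 9 of 10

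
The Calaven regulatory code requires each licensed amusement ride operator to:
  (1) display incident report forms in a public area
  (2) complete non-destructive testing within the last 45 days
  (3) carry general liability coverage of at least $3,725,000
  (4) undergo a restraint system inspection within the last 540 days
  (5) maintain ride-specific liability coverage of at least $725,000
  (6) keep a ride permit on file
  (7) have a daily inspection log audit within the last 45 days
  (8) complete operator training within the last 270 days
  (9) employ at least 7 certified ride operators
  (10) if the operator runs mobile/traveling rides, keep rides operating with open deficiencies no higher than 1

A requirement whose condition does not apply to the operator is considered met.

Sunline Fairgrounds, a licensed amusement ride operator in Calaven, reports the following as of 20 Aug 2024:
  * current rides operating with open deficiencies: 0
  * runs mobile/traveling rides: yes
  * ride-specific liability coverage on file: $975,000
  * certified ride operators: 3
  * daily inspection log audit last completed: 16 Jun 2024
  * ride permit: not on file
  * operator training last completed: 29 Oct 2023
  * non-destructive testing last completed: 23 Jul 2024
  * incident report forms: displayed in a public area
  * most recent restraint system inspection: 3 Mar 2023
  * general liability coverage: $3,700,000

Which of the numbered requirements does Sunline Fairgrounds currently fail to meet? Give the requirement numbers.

1. incident report forms present → met
2. non-destructive testing 28 days ago vs limit 45 → met
3. general liability coverage $3,700,000 < $3,725,000 → not met
4. restraint system inspection 536 days ago vs limit 540 → met
5. ride-specific liability coverage $975,000 ≥ $725,000 → met
6. ride permit absent → not met
7. daily inspection log audit 65 days ago vs limit 45 → not met
8. operator training 296 days ago vs limit 270 → not met
9. certified ride operators 3 < 7 → not met
10. condition 'runs mobile/traveling rides' holds; rides operating with open deficiencies 0 ≤ 1 → met
Not met: 3, 6, 7, 8, 9

3, 6, 7, 8, 9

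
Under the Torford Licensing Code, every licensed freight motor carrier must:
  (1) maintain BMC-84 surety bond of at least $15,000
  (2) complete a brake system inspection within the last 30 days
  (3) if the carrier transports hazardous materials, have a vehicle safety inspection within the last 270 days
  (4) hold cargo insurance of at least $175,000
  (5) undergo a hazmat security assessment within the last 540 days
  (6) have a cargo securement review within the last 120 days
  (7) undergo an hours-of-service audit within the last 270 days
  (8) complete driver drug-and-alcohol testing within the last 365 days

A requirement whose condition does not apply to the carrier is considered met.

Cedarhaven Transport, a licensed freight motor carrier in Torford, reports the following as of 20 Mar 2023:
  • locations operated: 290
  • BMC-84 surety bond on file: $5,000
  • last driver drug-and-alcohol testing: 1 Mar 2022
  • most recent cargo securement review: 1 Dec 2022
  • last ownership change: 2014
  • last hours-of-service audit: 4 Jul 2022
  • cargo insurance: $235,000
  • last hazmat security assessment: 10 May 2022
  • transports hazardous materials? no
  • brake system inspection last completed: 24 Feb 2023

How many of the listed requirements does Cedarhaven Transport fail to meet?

2

1. BMC-84 surety bond $5,000 < $15,000 → not met
2. brake system inspection 24 days ago vs limit 30 → met
3. condition 'transports hazardous materials' does not hold → requirement n/a → met
4. cargo insurance $235,000 ≥ $175,000 → met
5. hazmat security assessment 314 days ago vs limit 540 → met
6. cargo securement review 109 days ago vs limit 120 → met
7. hours-of-service audit 259 days ago vs limit 270 → met
8. driver drug-and-alcohol testing 384 days ago vs limit 365 → not met
Not met: 2 of 8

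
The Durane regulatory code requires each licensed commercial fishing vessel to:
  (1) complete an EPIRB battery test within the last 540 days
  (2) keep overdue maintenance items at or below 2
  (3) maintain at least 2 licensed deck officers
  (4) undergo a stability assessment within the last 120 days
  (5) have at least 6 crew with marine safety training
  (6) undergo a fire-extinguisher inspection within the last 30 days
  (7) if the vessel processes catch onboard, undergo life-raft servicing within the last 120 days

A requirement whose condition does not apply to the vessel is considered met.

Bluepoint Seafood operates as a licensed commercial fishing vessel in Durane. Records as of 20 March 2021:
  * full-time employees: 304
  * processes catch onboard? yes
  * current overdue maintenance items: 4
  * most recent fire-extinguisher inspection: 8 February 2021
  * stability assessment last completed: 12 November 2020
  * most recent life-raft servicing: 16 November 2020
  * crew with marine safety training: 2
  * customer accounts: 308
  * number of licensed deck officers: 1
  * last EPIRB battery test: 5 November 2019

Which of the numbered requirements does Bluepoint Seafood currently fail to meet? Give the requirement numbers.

2, 3, 4, 5, 6, 7

1. EPIRB battery test 501 days ago vs limit 540 → met
2. overdue maintenance items 4 > 2 → not met
3. licensed deck officers 1 < 2 → not met
4. stability assessment 128 days ago vs limit 120 → not met
5. crew with marine safety training 2 < 6 → not met
6. fire-extinguisher inspection 40 days ago vs limit 30 → not met
7. condition 'processes catch onboard' holds; life-raft servicing 124 days ago vs limit 120 → not met
Not met: 2, 3, 4, 5, 6, 7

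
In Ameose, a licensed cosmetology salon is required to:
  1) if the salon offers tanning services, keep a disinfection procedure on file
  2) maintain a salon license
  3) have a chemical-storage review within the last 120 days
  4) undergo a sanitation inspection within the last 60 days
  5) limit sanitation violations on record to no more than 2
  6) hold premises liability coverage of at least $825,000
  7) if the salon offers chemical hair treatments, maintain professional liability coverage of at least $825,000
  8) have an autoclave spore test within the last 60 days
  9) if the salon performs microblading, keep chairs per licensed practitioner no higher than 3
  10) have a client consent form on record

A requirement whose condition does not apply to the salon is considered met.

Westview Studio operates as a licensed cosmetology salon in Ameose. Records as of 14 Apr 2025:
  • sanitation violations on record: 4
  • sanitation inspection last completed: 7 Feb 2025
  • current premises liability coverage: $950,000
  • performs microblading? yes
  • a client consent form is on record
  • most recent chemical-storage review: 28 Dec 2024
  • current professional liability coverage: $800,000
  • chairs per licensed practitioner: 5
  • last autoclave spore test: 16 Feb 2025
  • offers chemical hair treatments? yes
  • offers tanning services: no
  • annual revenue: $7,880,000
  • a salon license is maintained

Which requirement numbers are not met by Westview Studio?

4, 5, 7, 9

1. condition 'offers tanning services' does not hold → requirement n/a → met
2. salon license present → met
3. chemical-storage review 107 days ago vs limit 120 → met
4. sanitation inspection 66 days ago vs limit 60 → not met
5. sanitation violations on record 4 > 2 → not met
6. premises liability coverage $950,000 ≥ $825,000 → met
7. condition 'offers chemical hair treatments' holds; professional liability coverage $800,000 < $825,000 → not met
8. autoclave spore test 57 days ago vs limit 60 → met
9. condition 'performs microblading' holds; chairs per licensed practitioner 5 > 3 → not met
10. client consent form present → met
Not met: 4, 5, 7, 9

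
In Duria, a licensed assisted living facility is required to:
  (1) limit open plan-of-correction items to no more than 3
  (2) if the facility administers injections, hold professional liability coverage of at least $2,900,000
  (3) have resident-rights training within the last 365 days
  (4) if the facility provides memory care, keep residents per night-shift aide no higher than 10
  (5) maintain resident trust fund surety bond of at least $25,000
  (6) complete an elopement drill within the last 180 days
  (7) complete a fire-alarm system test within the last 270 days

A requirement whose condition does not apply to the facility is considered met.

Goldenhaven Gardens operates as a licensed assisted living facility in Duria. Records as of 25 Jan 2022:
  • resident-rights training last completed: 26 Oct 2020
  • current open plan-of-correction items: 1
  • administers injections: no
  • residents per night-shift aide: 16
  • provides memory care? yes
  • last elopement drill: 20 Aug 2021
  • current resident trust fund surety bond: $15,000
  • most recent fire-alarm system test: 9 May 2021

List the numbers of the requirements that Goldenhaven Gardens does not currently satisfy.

1. open plan-of-correction items 1 ≤ 3 → met
2. condition 'administers injections' does not hold → requirement n/a → met
3. resident-rights training 456 days ago vs limit 365 → not met
4. condition 'provides memory care' holds; residents per night-shift aide 16 > 10 → not met
5. resident trust fund surety bond $15,000 < $25,000 → not met
6. elopement drill 158 days ago vs limit 180 → met
7. fire-alarm system test 261 days ago vs limit 270 → met
Not met: 3, 4, 5

3, 4, 5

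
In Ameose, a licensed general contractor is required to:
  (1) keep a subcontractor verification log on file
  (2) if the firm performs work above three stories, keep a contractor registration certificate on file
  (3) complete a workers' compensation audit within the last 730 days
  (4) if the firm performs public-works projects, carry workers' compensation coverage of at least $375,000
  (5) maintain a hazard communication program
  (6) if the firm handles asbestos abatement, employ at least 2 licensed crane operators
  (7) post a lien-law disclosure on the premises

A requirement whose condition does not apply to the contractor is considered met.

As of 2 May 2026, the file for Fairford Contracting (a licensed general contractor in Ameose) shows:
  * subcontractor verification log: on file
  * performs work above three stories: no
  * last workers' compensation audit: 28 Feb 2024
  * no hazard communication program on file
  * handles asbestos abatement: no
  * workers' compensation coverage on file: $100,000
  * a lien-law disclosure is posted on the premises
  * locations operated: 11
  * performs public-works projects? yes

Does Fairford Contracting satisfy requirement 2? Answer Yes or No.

Yes

2. condition 'performs work above three stories' does not hold → requirement n/a → met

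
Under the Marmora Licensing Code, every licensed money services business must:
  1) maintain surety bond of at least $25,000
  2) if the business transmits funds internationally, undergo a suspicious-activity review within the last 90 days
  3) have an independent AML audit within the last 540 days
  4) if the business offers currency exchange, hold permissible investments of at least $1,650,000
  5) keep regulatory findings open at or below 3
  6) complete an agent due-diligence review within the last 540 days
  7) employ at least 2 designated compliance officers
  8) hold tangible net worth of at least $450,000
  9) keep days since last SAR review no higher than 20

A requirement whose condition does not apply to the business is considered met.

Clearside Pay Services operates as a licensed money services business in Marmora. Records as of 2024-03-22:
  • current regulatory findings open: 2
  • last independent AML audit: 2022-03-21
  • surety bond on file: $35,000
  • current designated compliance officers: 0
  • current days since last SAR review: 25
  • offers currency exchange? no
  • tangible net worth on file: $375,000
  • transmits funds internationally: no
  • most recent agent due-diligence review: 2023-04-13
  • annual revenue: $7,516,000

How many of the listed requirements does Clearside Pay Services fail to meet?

1. surety bond $35,000 ≥ $25,000 → met
2. condition 'transmits funds internationally' does not hold → requirement n/a → met
3. independent AML audit 732 days ago vs limit 540 → not met
4. condition 'offers currency exchange' does not hold → requirement n/a → met
5. regulatory findings open 2 ≤ 3 → met
6. agent due-diligence review 344 days ago vs limit 540 → met
7. designated compliance officers 0 < 2 → not met
8. tangible net worth $375,000 < $450,000 → not met
9. days since last SAR review 25 > 20 → not met
Not met: 4 of 9

4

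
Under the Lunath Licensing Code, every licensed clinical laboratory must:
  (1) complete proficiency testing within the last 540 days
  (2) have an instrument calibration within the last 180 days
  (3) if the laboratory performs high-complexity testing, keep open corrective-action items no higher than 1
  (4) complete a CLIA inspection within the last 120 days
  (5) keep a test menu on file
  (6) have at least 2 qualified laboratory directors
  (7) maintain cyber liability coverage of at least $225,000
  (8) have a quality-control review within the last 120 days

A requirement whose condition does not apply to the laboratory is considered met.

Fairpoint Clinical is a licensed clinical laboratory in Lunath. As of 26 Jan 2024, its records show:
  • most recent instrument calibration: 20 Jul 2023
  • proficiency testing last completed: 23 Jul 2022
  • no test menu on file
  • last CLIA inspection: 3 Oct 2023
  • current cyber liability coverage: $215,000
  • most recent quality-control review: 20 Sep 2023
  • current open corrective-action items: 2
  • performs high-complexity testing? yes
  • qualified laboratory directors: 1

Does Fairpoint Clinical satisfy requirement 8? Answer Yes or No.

8. quality-control review 128 days ago vs limit 120 → not met

No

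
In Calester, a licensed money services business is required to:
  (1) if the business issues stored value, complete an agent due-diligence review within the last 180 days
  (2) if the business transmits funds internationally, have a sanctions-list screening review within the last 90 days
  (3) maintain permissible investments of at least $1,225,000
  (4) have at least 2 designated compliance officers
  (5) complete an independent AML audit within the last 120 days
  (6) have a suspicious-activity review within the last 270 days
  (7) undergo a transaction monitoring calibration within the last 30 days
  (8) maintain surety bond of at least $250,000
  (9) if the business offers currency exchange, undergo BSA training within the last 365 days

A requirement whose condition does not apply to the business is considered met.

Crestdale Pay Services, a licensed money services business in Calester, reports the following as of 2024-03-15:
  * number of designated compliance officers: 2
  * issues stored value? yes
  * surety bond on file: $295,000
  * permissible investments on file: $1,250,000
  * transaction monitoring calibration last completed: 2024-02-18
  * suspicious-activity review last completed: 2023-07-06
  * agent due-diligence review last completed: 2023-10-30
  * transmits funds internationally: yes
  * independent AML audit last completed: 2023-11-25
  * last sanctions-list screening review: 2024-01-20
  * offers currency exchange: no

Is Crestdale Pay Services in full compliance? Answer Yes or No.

Yes

1. condition 'issues stored value' holds; agent due-diligence review 137 days ago vs limit 180 → met
2. condition 'transmits funds internationally' holds; sanctions-list screening review 55 days ago vs limit 90 → met
3. permissible investments $1,250,000 ≥ $1,225,000 → met
4. designated compliance officers 2 ≥ 2 → met
5. independent AML audit 111 days ago vs limit 120 → met
6. suspicious-activity review 253 days ago vs limit 270 → met
7. transaction monitoring calibration 26 days ago vs limit 30 → met
8. surety bond $295,000 ≥ $250,000 → met
9. condition 'offers currency exchange' does not hold → requirement n/a → met
All met.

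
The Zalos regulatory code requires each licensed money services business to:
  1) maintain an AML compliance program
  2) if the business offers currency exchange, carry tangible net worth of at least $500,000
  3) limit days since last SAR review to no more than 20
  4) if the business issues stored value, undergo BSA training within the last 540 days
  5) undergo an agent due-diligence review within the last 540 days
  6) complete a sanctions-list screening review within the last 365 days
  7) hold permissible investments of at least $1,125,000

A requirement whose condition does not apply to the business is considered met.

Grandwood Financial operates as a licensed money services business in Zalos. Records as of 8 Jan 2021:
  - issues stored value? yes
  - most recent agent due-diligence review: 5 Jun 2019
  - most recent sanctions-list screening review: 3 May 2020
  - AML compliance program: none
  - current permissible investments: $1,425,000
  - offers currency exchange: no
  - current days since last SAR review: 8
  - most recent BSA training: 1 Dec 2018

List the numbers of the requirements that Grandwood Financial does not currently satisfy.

1. AML compliance program absent → not met
2. condition 'offers currency exchange' does not hold → requirement n/a → met
3. days since last SAR review 8 ≤ 20 → met
4. condition 'issues stored value' holds; BSA training 769 days ago vs limit 540 → not met
5. agent due-diligence review 583 days ago vs limit 540 → not met
6. sanctions-list screening review 250 days ago vs limit 365 → met
7. permissible investments $1,425,000 ≥ $1,125,000 → met
Not met: 1, 4, 5

1, 4, 5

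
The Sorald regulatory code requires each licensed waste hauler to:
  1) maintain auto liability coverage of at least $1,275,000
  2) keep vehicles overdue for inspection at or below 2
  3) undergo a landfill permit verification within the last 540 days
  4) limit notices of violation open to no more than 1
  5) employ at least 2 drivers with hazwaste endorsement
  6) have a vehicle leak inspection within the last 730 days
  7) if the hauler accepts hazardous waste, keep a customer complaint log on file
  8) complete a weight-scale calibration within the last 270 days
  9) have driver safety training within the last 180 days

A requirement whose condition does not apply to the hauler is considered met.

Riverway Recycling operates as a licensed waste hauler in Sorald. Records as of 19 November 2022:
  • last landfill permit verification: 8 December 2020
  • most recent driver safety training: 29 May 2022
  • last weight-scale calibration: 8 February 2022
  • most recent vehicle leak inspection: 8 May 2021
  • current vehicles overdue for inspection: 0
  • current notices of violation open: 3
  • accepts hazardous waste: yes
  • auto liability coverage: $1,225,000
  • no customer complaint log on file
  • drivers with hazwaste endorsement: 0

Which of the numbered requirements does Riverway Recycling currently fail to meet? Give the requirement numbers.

1. auto liability coverage $1,225,000 < $1,275,000 → not met
2. vehicles overdue for inspection 0 ≤ 2 → met
3. landfill permit verification 711 days ago vs limit 540 → not met
4. notices of violation open 3 > 1 → not met
5. drivers with hazwaste endorsement 0 < 2 → not met
6. vehicle leak inspection 560 days ago vs limit 730 → met
7. condition 'accepts hazardous waste' holds; customer complaint log absent → not met
8. weight-scale calibration 284 days ago vs limit 270 → not met
9. driver safety training 174 days ago vs limit 180 → met
Not met: 1, 3, 4, 5, 7, 8

1, 3, 4, 5, 7, 8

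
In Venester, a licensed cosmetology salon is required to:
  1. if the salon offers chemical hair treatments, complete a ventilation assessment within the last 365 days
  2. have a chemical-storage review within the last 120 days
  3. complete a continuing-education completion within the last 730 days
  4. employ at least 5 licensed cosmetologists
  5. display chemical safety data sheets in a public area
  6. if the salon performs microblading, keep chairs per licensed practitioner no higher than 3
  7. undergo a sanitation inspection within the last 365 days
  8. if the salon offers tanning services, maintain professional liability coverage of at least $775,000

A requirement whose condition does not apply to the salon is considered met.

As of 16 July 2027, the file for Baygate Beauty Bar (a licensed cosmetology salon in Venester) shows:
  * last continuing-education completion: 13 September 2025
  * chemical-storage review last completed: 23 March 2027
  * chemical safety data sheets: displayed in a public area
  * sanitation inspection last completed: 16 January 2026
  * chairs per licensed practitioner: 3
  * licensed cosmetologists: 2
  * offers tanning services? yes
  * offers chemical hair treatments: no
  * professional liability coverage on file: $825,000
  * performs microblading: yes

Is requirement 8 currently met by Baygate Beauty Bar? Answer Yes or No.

Yes

8. condition 'offers tanning services' holds; professional liability coverage $825,000 ≥ $775,000 → met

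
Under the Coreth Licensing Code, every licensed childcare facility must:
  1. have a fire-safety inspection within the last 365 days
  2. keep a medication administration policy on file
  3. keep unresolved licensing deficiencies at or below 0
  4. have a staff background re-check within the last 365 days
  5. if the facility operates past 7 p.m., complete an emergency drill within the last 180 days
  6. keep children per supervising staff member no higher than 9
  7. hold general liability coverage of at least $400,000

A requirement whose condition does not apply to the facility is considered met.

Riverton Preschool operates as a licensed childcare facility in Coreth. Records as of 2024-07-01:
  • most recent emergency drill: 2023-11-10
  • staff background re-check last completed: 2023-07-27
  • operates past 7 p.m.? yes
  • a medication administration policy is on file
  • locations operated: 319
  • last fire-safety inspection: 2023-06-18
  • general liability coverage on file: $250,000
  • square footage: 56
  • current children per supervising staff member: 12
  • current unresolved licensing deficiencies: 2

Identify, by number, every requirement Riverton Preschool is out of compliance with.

1. fire-safety inspection 379 days ago vs limit 365 → not met
2. medication administration policy present → met
3. unresolved licensing deficiencies 2 > 0 → not met
4. staff background re-check 340 days ago vs limit 365 → met
5. condition 'operates past 7 p.m.' holds; emergency drill 234 days ago vs limit 180 → not met
6. children per supervising staff member 12 > 9 → not met
7. general liability coverage $250,000 < $400,000 → not met
Not met: 1, 3, 5, 6, 7

1, 3, 5, 6, 7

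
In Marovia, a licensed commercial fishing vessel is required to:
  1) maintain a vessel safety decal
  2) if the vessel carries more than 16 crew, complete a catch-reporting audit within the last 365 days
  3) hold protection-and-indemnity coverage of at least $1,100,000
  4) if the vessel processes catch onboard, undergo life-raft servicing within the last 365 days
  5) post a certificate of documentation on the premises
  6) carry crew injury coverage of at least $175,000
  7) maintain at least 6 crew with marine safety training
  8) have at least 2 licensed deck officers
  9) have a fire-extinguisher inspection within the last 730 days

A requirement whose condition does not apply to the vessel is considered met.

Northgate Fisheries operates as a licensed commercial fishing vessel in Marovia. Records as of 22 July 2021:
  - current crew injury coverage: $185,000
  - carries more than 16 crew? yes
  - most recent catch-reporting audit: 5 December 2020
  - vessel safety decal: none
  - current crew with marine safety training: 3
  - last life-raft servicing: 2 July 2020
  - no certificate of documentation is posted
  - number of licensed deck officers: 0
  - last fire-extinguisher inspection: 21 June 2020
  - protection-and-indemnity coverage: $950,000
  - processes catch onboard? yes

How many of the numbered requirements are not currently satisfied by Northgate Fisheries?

1. vessel safety decal absent → not met
2. condition 'carries more than 16 crew' holds; catch-reporting audit 229 days ago vs limit 365 → met
3. protection-and-indemnity coverage $950,000 < $1,100,000 → not met
4. condition 'processes catch onboard' holds; life-raft servicing 385 days ago vs limit 365 → not met
5. certificate of documentation absent → not met
6. crew injury coverage $185,000 ≥ $175,000 → met
7. crew with marine safety training 3 < 6 → not met
8. licensed deck officers 0 < 2 → not met
9. fire-extinguisher inspection 396 days ago vs limit 730 → met
Not met: 6 of 9

6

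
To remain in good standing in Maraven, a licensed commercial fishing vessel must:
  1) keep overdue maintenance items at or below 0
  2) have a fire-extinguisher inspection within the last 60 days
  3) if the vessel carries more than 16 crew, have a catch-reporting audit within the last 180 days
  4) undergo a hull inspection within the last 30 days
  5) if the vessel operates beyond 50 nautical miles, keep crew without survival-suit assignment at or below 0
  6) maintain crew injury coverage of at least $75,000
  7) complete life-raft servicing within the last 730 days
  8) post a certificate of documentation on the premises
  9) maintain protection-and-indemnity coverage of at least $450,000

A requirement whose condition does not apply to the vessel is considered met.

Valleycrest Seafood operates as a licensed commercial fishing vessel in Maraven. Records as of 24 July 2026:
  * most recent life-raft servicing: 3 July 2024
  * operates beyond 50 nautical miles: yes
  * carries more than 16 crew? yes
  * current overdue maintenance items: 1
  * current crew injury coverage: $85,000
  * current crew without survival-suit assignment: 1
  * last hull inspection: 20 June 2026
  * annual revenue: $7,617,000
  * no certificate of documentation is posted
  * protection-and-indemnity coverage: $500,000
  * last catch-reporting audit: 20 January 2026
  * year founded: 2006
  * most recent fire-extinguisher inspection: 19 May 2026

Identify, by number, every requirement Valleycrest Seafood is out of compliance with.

1, 2, 3, 4, 5, 7, 8

1. overdue maintenance items 1 > 0 → not met
2. fire-extinguisher inspection 66 days ago vs limit 60 → not met
3. condition 'carries more than 16 crew' holds; catch-reporting audit 185 days ago vs limit 180 → not met
4. hull inspection 34 days ago vs limit 30 → not met
5. condition 'operates beyond 50 nautical miles' holds; crew without survival-suit assignment 1 > 0 → not met
6. crew injury coverage $85,000 ≥ $75,000 → met
7. life-raft servicing 751 days ago vs limit 730 → not met
8. certificate of documentation absent → not met
9. protection-and-indemnity coverage $500,000 ≥ $450,000 → met
Not met: 1, 2, 3, 4, 5, 7, 8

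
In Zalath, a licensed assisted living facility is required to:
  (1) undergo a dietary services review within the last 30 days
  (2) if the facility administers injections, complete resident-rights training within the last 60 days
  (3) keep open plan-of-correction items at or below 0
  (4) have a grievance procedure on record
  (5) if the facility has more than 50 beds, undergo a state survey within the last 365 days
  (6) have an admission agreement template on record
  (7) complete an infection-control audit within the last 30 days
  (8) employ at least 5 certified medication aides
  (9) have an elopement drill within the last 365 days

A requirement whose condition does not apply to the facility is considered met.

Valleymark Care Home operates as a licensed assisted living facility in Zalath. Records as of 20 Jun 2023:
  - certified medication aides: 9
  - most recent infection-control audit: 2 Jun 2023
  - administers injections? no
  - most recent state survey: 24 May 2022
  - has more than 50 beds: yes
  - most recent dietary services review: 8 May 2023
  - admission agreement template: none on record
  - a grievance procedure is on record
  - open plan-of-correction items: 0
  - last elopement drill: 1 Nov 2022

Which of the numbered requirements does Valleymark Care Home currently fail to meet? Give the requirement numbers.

1, 5, 6

1. dietary services review 43 days ago vs limit 30 → not met
2. condition 'administers injections' does not hold → requirement n/a → met
3. open plan-of-correction items 0 ≤ 0 → met
4. grievance procedure present → met
5. condition 'has more than 50 beds' holds; state survey 392 days ago vs limit 365 → not met
6. admission agreement template absent → not met
7. infection-control audit 18 days ago vs limit 30 → met
8. certified medication aides 9 ≥ 5 → met
9. elopement drill 231 days ago vs limit 365 → met
Not met: 1, 5, 6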